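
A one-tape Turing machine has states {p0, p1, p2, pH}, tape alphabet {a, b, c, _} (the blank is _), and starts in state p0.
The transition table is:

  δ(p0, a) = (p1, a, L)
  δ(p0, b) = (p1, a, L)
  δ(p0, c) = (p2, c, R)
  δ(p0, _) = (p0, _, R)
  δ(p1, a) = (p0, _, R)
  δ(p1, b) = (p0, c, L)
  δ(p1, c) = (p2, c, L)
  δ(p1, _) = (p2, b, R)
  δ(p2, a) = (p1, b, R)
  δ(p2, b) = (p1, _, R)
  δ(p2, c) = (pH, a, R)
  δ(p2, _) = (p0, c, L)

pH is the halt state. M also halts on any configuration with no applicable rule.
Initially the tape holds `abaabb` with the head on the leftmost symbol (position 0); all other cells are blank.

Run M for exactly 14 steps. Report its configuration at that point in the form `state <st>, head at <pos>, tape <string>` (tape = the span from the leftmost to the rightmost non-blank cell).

state p2, head at 0, tape cccaabb

p0 | __[a]baabb   read a → write a, move L, go to p1
p1 | _[_]abaabb   read _ → write b, move R, go to p2
p2 | _b[a]baabb   read a → write b, move R, go to p1
p1 | _bb[b]aabb   read b → write c, move L, go to p0
p0 | _b[b]caabb   read b → write a, move L, go to p1
p1 | _[b]acaabb   read b → write c, move L, go to p0
p0 | [_]cacaabb   read _ → write _, move R, go to p0
p0 | _[c]acaabb   read c → write c, move R, go to p2
p2 | _c[a]caabb   read a → write b, move R, go to p1
p1 | _cb[c]aabb   read c → write c, move L, go to p2
p2 | _c[b]caabb   read b → write _, move R, go to p1
p1 | _c_[c]aabb   read c → write c, move L, go to p2
p2 | _c[_]caabb   read _ → write c, move L, go to p0
p0 | _[c]ccaabb   read c → write c, move R, go to p2
p2 | _c[c]caabb
After 14 steps: state p2, head at 0, tape cccaabb.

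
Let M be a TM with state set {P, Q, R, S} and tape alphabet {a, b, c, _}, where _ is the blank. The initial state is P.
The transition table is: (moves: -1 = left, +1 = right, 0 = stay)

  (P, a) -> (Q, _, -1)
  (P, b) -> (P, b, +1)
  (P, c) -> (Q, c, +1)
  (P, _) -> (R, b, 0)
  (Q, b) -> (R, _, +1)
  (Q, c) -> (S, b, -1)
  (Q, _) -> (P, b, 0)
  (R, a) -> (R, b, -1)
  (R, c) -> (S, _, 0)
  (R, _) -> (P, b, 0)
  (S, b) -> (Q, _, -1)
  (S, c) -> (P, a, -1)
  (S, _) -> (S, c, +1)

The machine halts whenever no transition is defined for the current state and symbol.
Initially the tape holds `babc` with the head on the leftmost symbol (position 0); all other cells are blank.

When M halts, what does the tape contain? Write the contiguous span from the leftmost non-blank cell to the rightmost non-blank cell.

state=P head=0 tape=[b]abc__   (P,b)→(P,b,+1)
state=P head=1 tape=b[a]bc__   (P,a)→(Q,_,-1)
state=Q head=0 tape=[b]_bc__   (Q,b)→(R,_,+1)
state=R head=1 tape=_[_]bc__   (R,_)→(P,b,0)
state=P head=1 tape=_[b]bc__   (P,b)→(P,b,+1)
state=P head=2 tape=_b[b]c__   (P,b)→(P,b,+1)
state=P head=3 tape=_bb[c]__   (P,c)→(Q,c,+1)
state=Q head=4 tape=_bbc[_]_   (Q,_)→(P,b,0)
state=P head=4 tape=_bbc[b]_   (P,b)→(P,b,+1)
state=P head=5 tape=_bbcb[_]   (P,_)→(R,b,0)
state=R head=5 tape=_bbcb[b]
The non-blank tape span at halt is bbcbb.

bbcbb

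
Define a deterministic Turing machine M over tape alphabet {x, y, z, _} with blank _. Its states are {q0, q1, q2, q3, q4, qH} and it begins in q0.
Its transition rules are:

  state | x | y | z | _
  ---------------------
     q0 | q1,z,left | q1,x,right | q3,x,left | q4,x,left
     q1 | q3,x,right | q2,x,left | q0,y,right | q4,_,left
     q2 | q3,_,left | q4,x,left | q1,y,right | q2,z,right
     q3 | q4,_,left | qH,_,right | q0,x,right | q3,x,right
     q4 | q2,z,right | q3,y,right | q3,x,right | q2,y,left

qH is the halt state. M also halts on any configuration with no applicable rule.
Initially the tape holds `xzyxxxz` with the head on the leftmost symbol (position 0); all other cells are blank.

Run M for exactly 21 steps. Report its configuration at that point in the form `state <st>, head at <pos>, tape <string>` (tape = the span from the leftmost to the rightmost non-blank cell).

q0 | ___[x]zyxxxz   read x → write z, move left, go to q1
q1 | __[_]zzyxxxz   read _ → write _, move left, go to q4
q4 | _[_]_zzyxxxz   read _ → write y, move left, go to q2
q2 | [_]y_zzyxxxz   read _ → write z, move right, go to q2
q2 | z[y]_zzyxxxz   read y → write x, move left, go to q4
q4 | [z]x_zzyxxxz   read z → write x, move right, go to q3
q3 | x[x]_zzyxxxz   read x → write _, move left, go to q4
q4 | [x]__zzyxxxz   read x → write z, move right, go to q2
q2 | z[_]_zzyxxxz   read _ → write z, move right, go to q2
q2 | zz[_]zzyxxxz   read _ → write z, move right, go to q2
q2 | zzz[z]zyxxxz   read z → write y, move right, go to q1
q1 | zzzy[z]yxxxz   read z → write y, move right, go to q0
q0 | zzzyy[y]xxxz   read y → write x, move right, go to q1
q1 | zzzyyx[x]xxz   read x → write x, move right, go to q3
q3 | zzzyyxx[x]xz   read x → write _, move left, go to q4
q4 | zzzyyx[x]_xz   read x → write z, move right, go to q2
q2 | zzzyyxz[_]xz   read _ → write z, move right, go to q2
q2 | zzzyyxzz[x]z   read x → write _, move left, go to q3
q3 | zzzyyxz[z]_z   read z → write x, move right, go to q0
q0 | zzzyyxzx[_]z   read _ → write x, move left, go to q4
q4 | zzzyyxz[x]xz   read x → write z, move right, go to q2
q2 | zzzyyxzz[x]z
After 21 steps: state q2, head at 5, tape zzzyyxzzxz.

state q2, head at 5, tape zzzyyxzzxz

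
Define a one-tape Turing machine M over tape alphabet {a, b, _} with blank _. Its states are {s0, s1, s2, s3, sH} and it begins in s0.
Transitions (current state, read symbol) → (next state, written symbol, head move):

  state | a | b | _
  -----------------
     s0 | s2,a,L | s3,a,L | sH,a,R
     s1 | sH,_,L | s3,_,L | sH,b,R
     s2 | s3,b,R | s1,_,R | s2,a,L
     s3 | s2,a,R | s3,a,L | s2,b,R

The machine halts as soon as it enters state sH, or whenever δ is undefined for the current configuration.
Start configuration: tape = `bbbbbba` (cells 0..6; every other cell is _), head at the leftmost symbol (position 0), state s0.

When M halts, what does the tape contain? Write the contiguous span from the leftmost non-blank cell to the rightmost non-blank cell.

bbaba__ba

state=s0 head=0 tape=__[b]bbbbba   (s0,b)→(s3,a,L)
state=s3 head=-1 tape=_[_]abbbbba   (s3,_)→(s2,b,R)
state=s2 head=0 tape=_b[a]bbbbba   (s2,a)→(s3,b,R)
state=s3 head=1 tape=_bb[b]bbbba   (s3,b)→(s3,a,L)
state=s3 head=0 tape=_b[b]abbbba   (s3,b)→(s3,a,L)
state=s3 head=-1 tape=_[b]aabbbba   (s3,b)→(s3,a,L)
state=s3 head=-2 tape=[_]aaabbbba   (s3,_)→(s2,b,R)
state=s2 head=-1 tape=b[a]aabbbba   (s2,a)→(s3,b,R)
state=s3 head=0 tape=bb[a]abbbba   (s3,a)→(s2,a,R)
state=s2 head=1 tape=bba[a]bbbba   (s2,a)→(s3,b,R)
state=s3 head=2 tape=bbab[b]bbba   (s3,b)→(s3,a,L)
state=s3 head=1 tape=bba[b]abbba   (s3,b)→(s3,a,L)
state=s3 head=0 tape=bb[a]aabbba   (s3,a)→(s2,a,R)
state=s2 head=1 tape=bba[a]abbba   (s2,a)→(s3,b,R)
state=s3 head=2 tape=bbab[a]bbba   (s3,a)→(s2,a,R)
state=s2 head=3 tape=bbaba[b]bba   (s2,b)→(s1,_,R)
state=s1 head=4 tape=bbaba_[b]ba   (s1,b)→(s3,_,L)
state=s3 head=3 tape=bbaba[_]_ba   (s3,_)→(s2,b,R)
state=s2 head=4 tape=bbabab[_]ba   (s2,_)→(s2,a,L)
state=s2 head=3 tape=bbaba[b]aba   (s2,b)→(s1,_,R)
state=s1 head=4 tape=bbaba_[a]ba   (s1,a)→(sH,_,L)
state=sH head=3 tape=bbaba[_]_ba
The non-blank tape span at halt is bbaba__ba.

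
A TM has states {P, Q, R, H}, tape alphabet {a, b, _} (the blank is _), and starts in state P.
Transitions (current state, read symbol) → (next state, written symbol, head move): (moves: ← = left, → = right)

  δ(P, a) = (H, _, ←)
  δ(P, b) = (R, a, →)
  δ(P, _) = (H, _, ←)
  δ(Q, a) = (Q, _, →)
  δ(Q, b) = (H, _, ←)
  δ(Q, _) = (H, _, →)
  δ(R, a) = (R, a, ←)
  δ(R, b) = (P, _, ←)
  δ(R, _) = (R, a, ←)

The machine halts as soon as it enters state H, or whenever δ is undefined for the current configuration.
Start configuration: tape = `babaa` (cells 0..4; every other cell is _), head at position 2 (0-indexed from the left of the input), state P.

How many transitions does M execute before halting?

6

P | __ba[b]aa   read b → write a, move →, go to R
R | __baa[a]a   read a → write a, move ←, go to R
R | __ba[a]aa   read a → write a, move ←, go to R
R | __b[a]aaa   read a → write a, move ←, go to R
R | __[b]aaaa   read b → write _, move ←, go to P
P | _[_]_aaaa   read _ → write _, move ←, go to H
H | [_]__aaaa
M halts after 6 transitions.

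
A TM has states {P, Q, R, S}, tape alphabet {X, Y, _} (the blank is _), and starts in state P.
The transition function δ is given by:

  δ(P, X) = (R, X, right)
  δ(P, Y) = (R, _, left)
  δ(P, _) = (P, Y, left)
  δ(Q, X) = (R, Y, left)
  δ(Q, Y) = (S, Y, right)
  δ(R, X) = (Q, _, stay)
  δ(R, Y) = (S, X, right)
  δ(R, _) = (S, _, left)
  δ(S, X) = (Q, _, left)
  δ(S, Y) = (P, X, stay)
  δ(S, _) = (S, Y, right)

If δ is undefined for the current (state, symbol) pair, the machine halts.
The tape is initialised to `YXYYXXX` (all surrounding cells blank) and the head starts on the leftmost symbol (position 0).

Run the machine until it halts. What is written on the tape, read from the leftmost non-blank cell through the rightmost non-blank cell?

YYYY_Y_XX

P | __[Y]XYYXXX   read Y → write _, move left, go to R
R | _[_]_XYYXXX   read _ → write _, move left, go to S
S | [_]__XYYXXX   read _ → write Y, move right, go to S
S | Y[_]_XYYXXX   read _ → write Y, move right, go to S
S | YY[_]XYYXXX   read _ → write Y, move right, go to S
S | YYY[X]YYXXX   read X → write _, move left, go to Q
Q | YY[Y]_YYXXX   read Y → write Y, move right, go to S
S | YYY[_]YYXXX   read _ → write Y, move right, go to S
S | YYYY[Y]YXXX   read Y → write X, move stay, go to P
P | YYYY[X]YXXX   read X → write X, move right, go to R
R | YYYYX[Y]XXX   read Y → write X, move right, go to S
S | YYYYXX[X]XX   read X → write _, move left, go to Q
Q | YYYYX[X]_XX   read X → write Y, move left, go to R
R | YYYY[X]Y_XX   read X → write _, move stay, go to Q
Q | YYYY[_]Y_XX
The non-blank tape span at halt is YYYY_Y_XX.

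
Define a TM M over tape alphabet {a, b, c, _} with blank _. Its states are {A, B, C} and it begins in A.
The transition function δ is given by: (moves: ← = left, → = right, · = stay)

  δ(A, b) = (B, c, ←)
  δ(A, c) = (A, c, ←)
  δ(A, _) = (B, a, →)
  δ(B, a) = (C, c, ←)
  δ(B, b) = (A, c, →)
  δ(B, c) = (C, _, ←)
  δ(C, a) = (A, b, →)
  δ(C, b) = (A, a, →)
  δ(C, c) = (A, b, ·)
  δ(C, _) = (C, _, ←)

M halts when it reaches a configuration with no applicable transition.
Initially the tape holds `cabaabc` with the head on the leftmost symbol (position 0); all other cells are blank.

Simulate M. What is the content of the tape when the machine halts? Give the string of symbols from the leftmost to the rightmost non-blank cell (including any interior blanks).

state=A head=0 tape=__[c]abaabc   (A,c)→(A,c,←)
state=A head=-1 tape=_[_]cabaabc   (A,_)→(B,a,→)
state=B head=0 tape=_a[c]abaabc   (B,c)→(C,_,←)
state=C head=-1 tape=_[a]_abaabc   (C,a)→(A,b,→)
state=A head=0 tape=_b[_]abaabc   (A,_)→(B,a,→)
state=B head=1 tape=_ba[a]baabc   (B,a)→(C,c,←)
state=C head=0 tape=_b[a]cbaabc   (C,a)→(A,b,→)
state=A head=1 tape=_bb[c]baabc   (A,c)→(A,c,←)
state=A head=0 tape=_b[b]cbaabc   (A,b)→(B,c,←)
state=B head=-1 tape=_[b]ccbaabc   (B,b)→(A,c,→)
state=A head=0 tape=_c[c]cbaabc   (A,c)→(A,c,←)
state=A head=-1 tape=_[c]ccbaabc   (A,c)→(A,c,←)
state=A head=-2 tape=[_]cccbaabc   (A,_)→(B,a,→)
state=B head=-1 tape=a[c]ccbaabc   (B,c)→(C,_,←)
state=C head=-2 tape=[a]_ccbaabc   (C,a)→(A,b,→)
state=A head=-1 tape=b[_]ccbaabc   (A,_)→(B,a,→)
state=B head=0 tape=ba[c]cbaabc   (B,c)→(C,_,←)
state=C head=-1 tape=b[a]_cbaabc   (C,a)→(A,b,→)
state=A head=0 tape=bb[_]cbaabc   (A,_)→(B,a,→)
state=B head=1 tape=bba[c]baabc   (B,c)→(C,_,←)
state=C head=0 tape=bb[a]_baabc   (C,a)→(A,b,→)
state=A head=1 tape=bbb[_]baabc   (A,_)→(B,a,→)
state=B head=2 tape=bbba[b]aabc   (B,b)→(A,c,→)
state=A head=3 tape=bbbac[a]abc
The non-blank tape span at halt is bbbacaabc.

bbbacaabc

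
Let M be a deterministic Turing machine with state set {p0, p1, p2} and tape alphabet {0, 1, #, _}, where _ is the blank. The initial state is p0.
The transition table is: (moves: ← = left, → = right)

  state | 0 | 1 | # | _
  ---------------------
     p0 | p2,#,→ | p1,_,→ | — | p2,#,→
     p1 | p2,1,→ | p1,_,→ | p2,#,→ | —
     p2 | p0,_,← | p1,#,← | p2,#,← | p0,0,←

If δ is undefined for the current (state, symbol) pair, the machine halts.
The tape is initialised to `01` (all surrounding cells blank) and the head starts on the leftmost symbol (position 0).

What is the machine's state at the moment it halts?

p0

p0 | __[0]1   read 0 → write #, move →, go to p2
p2 | __#[1]   read 1 → write #, move ←, go to p1
p1 | __[#]#   read # → write #, move →, go to p2
p2 | __#[#]   read # → write #, move ←, go to p2
p2 | __[#]#   read # → write #, move ←, go to p2
p2 | _[_]##   read _ → write 0, move ←, go to p0
p0 | [_]0##   read _ → write #, move →, go to p2
p2 | #[0]##   read 0 → write _, move ←, go to p0
p0 | [#]_##
No transition is defined for (p0, #); M halts in state p0.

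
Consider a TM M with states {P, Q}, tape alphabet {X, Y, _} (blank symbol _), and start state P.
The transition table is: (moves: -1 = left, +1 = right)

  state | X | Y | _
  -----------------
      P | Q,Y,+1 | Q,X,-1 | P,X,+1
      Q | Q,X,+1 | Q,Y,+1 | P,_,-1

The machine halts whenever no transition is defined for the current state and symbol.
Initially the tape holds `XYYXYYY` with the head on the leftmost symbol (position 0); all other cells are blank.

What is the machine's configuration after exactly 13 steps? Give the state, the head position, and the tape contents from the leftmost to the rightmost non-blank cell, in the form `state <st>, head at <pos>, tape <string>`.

state Q, head at 7, tape YYYXYYY

state=P head=0 tape=[X]YYXYYY_   (P,X)→(Q,Y,+1)
state=Q head=1 tape=Y[Y]YXYYY_   (Q,Y)→(Q,Y,+1)
state=Q head=2 tape=YY[Y]XYYY_   (Q,Y)→(Q,Y,+1)
state=Q head=3 tape=YYY[X]YYY_   (Q,X)→(Q,X,+1)
state=Q head=4 tape=YYYX[Y]YY_   (Q,Y)→(Q,Y,+1)
state=Q head=5 tape=YYYXY[Y]Y_   (Q,Y)→(Q,Y,+1)
state=Q head=6 tape=YYYXYY[Y]_   (Q,Y)→(Q,Y,+1)
state=Q head=7 tape=YYYXYYY[_]   (Q,_)→(P,_,-1)
state=P head=6 tape=YYYXYY[Y]_   (P,Y)→(Q,X,-1)
state=Q head=5 tape=YYYXY[Y]X_   (Q,Y)→(Q,Y,+1)
state=Q head=6 tape=YYYXYY[X]_   (Q,X)→(Q,X,+1)
state=Q head=7 tape=YYYXYYX[_]   (Q,_)→(P,_,-1)
state=P head=6 tape=YYYXYY[X]_   (P,X)→(Q,Y,+1)
state=Q head=7 tape=YYYXYYY[_]
After 13 steps: state Q, head at 7, tape YYYXYYY.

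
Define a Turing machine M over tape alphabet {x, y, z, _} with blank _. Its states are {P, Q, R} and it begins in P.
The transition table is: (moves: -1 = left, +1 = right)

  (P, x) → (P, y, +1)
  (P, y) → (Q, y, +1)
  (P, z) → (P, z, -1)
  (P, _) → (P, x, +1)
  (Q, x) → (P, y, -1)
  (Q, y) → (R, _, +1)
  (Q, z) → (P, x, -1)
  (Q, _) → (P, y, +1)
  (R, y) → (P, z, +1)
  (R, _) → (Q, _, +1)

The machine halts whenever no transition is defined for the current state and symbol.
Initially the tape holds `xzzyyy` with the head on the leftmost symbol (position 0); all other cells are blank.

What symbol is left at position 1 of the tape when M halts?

P | [x]zzyyy   read x → write y, move +1, go to P
P | y[z]zyyy   read z → write z, move -1, go to P
P | [y]zzyyy   read y → write y, move +1, go to Q
Q | y[z]zyyy   read z → write x, move -1, go to P
P | [y]xzyyy   read y → write y, move +1, go to Q
Q | y[x]zyyy   read x → write y, move -1, go to P
P | [y]yzyyy   read y → write y, move +1, go to Q
Q | y[y]zyyy   read y → write _, move +1, go to R
R | y_[z]yyy
Cell 1 holds _ when M halts.

_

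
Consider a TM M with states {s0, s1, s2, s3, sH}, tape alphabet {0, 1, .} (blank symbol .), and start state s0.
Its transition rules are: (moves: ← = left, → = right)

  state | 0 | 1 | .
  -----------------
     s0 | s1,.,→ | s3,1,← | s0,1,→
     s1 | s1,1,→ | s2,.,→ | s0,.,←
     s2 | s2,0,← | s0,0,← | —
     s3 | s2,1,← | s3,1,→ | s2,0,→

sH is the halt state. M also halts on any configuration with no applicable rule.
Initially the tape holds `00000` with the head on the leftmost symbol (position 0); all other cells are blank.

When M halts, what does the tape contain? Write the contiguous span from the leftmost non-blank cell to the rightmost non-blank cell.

state=s0 head=0 tape=[0]0000..   (s0,0)→(s1,.,→)
state=s1 head=1 tape=.[0]000..   (s1,0)→(s1,1,→)
state=s1 head=2 tape=.1[0]00..   (s1,0)→(s1,1,→)
state=s1 head=3 tape=.11[0]0..   (s1,0)→(s1,1,→)
state=s1 head=4 tape=.111[0]..   (s1,0)→(s1,1,→)
state=s1 head=5 tape=.1111[.].   (s1,.)→(s0,.,←)
state=s0 head=4 tape=.111[1]..   (s0,1)→(s3,1,←)
state=s3 head=3 tape=.11[1]1..   (s3,1)→(s3,1,→)
state=s3 head=4 tape=.111[1]..   (s3,1)→(s3,1,→)
state=s3 head=5 tape=.1111[.].   (s3,.)→(s2,0,→)
state=s2 head=6 tape=.11110[.]
The non-blank tape span at halt is 11110.

11110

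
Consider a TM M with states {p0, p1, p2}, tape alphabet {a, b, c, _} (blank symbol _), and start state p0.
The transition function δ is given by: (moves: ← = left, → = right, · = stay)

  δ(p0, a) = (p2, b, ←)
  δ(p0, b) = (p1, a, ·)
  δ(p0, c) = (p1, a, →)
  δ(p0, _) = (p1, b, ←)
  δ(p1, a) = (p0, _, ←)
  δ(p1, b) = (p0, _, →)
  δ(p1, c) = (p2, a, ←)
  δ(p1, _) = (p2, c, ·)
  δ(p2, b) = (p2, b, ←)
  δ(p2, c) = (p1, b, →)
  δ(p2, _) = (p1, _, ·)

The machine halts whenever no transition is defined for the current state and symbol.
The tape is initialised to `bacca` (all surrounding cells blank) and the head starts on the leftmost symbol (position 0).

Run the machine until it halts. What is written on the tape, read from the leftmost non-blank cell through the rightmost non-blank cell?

bbb_aaa

state=p0 head=0 tape=__[b]acca   (p0,b)→(p1,a,·)
state=p1 head=0 tape=__[a]acca   (p1,a)→(p0,_,←)
state=p0 head=-1 tape=_[_]_acca   (p0,_)→(p1,b,←)
state=p1 head=-2 tape=[_]b_acca   (p1,_)→(p2,c,·)
state=p2 head=-2 tape=[c]b_acca   (p2,c)→(p1,b,→)
state=p1 head=-1 tape=b[b]_acca   (p1,b)→(p0,_,→)
state=p0 head=0 tape=b_[_]acca   (p0,_)→(p1,b,←)
state=p1 head=-1 tape=b[_]bacca   (p1,_)→(p2,c,·)
state=p2 head=-1 tape=b[c]bacca   (p2,c)→(p1,b,→)
state=p1 head=0 tape=bb[b]acca   (p1,b)→(p0,_,→)
state=p0 head=1 tape=bb_[a]cca   (p0,a)→(p2,b,←)
state=p2 head=0 tape=bb[_]bcca   (p2,_)→(p1,_,·)
state=p1 head=0 tape=bb[_]bcca   (p1,_)→(p2,c,·)
state=p2 head=0 tape=bb[c]bcca   (p2,c)→(p1,b,→)
state=p1 head=1 tape=bbb[b]cca   (p1,b)→(p0,_,→)
state=p0 head=2 tape=bbb_[c]ca   (p0,c)→(p1,a,→)
state=p1 head=3 tape=bbb_a[c]a   (p1,c)→(p2,a,←)
state=p2 head=2 tape=bbb_[a]aa
The non-blank tape span at halt is bbb_aaa.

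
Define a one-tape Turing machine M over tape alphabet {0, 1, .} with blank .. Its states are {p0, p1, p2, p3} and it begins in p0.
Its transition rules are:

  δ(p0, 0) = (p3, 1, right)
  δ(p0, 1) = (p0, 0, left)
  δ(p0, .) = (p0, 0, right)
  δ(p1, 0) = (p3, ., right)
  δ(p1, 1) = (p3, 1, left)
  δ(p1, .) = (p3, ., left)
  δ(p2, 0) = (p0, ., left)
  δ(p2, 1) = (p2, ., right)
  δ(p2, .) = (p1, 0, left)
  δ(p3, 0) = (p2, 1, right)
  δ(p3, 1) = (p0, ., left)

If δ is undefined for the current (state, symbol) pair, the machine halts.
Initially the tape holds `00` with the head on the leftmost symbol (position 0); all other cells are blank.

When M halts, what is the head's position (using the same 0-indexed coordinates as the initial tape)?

state=p0 head=0 tape=..[0]0.   (p0,0)→(p3,1,right)
state=p3 head=1 tape=..1[0].   (p3,0)→(p2,1,right)
state=p2 head=2 tape=..11[.]   (p2,.)→(p1,0,left)
state=p1 head=1 tape=..1[1]0   (p1,1)→(p3,1,left)
state=p3 head=0 tape=..[1]10   (p3,1)→(p0,.,left)
state=p0 head=-1 tape=.[.].10   (p0,.)→(p0,0,right)
state=p0 head=0 tape=.0[.]10   (p0,.)→(p0,0,right)
state=p0 head=1 tape=.00[1]0   (p0,1)→(p0,0,left)
state=p0 head=0 tape=.0[0]00   (p0,0)→(p3,1,right)
state=p3 head=1 tape=.01[0]0   (p3,0)→(p2,1,right)
state=p2 head=2 tape=.011[0]   (p2,0)→(p0,.,left)
state=p0 head=1 tape=.01[1].   (p0,1)→(p0,0,left)
state=p0 head=0 tape=.0[1]0.   (p0,1)→(p0,0,left)
state=p0 head=-1 tape=.[0]00.   (p0,0)→(p3,1,right)
state=p3 head=0 tape=.1[0]0.   (p3,0)→(p2,1,right)
state=p2 head=1 tape=.11[0].   (p2,0)→(p0,.,left)
state=p0 head=0 tape=.1[1]..   (p0,1)→(p0,0,left)
state=p0 head=-1 tape=.[1]0..   (p0,1)→(p0,0,left)
state=p0 head=-2 tape=[.]00..   (p0,.)→(p0,0,right)
state=p0 head=-1 tape=0[0]0..   (p0,0)→(p3,1,right)
state=p3 head=0 tape=01[0]..   (p3,0)→(p2,1,right)
state=p2 head=1 tape=011[.].   (p2,.)→(p1,0,left)
state=p1 head=0 tape=01[1]0.   (p1,1)→(p3,1,left)
state=p3 head=-1 tape=0[1]10.   (p3,1)→(p0,.,left)
state=p0 head=-2 tape=[0].10.   (p0,0)→(p3,1,right)
state=p3 head=-1 tape=1[.]10.
At halt the head is at cell -1.

-1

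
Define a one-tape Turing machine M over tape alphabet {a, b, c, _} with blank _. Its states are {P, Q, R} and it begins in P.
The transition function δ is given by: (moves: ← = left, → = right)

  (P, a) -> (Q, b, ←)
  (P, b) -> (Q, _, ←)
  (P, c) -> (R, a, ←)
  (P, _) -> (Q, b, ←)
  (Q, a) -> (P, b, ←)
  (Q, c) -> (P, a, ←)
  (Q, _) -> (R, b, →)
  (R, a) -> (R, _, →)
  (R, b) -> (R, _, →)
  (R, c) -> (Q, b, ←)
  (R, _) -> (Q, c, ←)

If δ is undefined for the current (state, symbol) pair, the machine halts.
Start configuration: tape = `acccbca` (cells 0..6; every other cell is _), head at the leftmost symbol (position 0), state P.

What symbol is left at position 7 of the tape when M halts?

state=P head=0 tape=_[a]cccbca_   (P,a)→(Q,b,←)
state=Q head=-1 tape=[_]bcccbca_   (Q,_)→(R,b,→)
state=R head=0 tape=b[b]cccbca_   (R,b)→(R,_,→)
state=R head=1 tape=b_[c]ccbca_   (R,c)→(Q,b,←)
state=Q head=0 tape=b[_]bccbca_   (Q,_)→(R,b,→)
state=R head=1 tape=bb[b]ccbca_   (R,b)→(R,_,→)
state=R head=2 tape=bb_[c]cbca_   (R,c)→(Q,b,←)
state=Q head=1 tape=bb[_]bcbca_   (Q,_)→(R,b,→)
state=R head=2 tape=bbb[b]cbca_   (R,b)→(R,_,→)
state=R head=3 tape=bbb_[c]bca_   (R,c)→(Q,b,←)
state=Q head=2 tape=bbb[_]bbca_   (Q,_)→(R,b,→)
state=R head=3 tape=bbbb[b]bca_   (R,b)→(R,_,→)
state=R head=4 tape=bbbb_[b]ca_   (R,b)→(R,_,→)
state=R head=5 tape=bbbb__[c]a_   (R,c)→(Q,b,←)
state=Q head=4 tape=bbbb_[_]ba_   (Q,_)→(R,b,→)
state=R head=5 tape=bbbb_b[b]a_   (R,b)→(R,_,→)
state=R head=6 tape=bbbb_b_[a]_   (R,a)→(R,_,→)
state=R head=7 tape=bbbb_b__[_]   (R,_)→(Q,c,←)
state=Q head=6 tape=bbbb_b_[_]c   (Q,_)→(R,b,→)
state=R head=7 tape=bbbb_b_b[c]   (R,c)→(Q,b,←)
state=Q head=6 tape=bbbb_b_[b]b
Cell 7 holds b when M halts.

b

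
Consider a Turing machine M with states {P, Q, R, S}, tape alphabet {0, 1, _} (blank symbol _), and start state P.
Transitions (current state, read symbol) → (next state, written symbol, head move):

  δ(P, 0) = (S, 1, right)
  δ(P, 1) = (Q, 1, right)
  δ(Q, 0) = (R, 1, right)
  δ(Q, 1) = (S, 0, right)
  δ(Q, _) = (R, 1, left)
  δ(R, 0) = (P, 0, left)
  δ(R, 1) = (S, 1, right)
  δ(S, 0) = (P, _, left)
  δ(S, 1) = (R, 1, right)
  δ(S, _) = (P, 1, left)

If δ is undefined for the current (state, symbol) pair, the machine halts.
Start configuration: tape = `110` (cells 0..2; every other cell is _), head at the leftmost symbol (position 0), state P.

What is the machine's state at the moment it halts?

P | [1]10__   read 1 → write 1, move right, go to Q
Q | 1[1]0__   read 1 → write 0, move right, go to S
S | 10[0]__   read 0 → write _, move left, go to P
P | 1[0]___   read 0 → write 1, move right, go to S
S | 11[_]__   read _ → write 1, move left, go to P
P | 1[1]1__   read 1 → write 1, move right, go to Q
Q | 11[1]__   read 1 → write 0, move right, go to S
S | 110[_]_   read _ → write 1, move left, go to P
P | 11[0]1_   read 0 → write 1, move right, go to S
S | 111[1]_   read 1 → write 1, move right, go to R
R | 1111[_]
No transition is defined for (R, _); M halts in state R.

R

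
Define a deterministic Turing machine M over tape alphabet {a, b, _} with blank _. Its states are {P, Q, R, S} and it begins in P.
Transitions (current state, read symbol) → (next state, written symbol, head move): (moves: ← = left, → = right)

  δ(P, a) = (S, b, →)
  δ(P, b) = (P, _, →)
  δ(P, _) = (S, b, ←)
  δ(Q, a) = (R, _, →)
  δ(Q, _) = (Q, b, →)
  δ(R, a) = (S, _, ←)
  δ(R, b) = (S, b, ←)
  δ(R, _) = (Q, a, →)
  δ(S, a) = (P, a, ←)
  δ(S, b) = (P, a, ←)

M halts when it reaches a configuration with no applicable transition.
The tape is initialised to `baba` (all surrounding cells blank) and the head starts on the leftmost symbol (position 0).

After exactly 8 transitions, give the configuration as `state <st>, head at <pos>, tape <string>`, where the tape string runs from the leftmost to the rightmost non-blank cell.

P | [b]aba_   read b → write _, move →, go to P
P | _[a]ba_   read a → write b, move →, go to S
S | _b[b]a_   read b → write a, move ←, go to P
P | _[b]aa_   read b → write _, move →, go to P
P | __[a]a_   read a → write b, move →, go to S
S | __b[a]_   read a → write a, move ←, go to P
P | __[b]a_   read b → write _, move →, go to P
P | ___[a]_   read a → write b, move →, go to S
S | ___b[_]
After 8 steps: state S, head at 4, tape b.

state S, head at 4, tape b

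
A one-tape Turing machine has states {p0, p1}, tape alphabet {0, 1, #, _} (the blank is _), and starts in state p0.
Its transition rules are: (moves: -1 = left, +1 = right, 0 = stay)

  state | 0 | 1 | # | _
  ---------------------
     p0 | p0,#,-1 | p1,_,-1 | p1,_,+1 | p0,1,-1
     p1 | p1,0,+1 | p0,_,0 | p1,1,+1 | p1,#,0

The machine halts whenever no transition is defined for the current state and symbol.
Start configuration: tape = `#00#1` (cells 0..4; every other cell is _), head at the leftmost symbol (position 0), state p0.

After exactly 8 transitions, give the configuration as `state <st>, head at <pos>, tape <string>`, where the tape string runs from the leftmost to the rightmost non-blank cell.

p0 | [#]00#1   read # → write _, move +1, go to p1
p1 | _[0]0#1   read 0 → write 0, move +1, go to p1
p1 | _0[0]#1   read 0 → write 0, move +1, go to p1
p1 | _00[#]1   read # → write 1, move +1, go to p1
p1 | _001[1]   read 1 → write _, move 0, go to p0
p0 | _001[_]   read _ → write 1, move -1, go to p0
p0 | _00[1]1   read 1 → write _, move -1, go to p1
p1 | _0[0]_1   read 0 → write 0, move +1, go to p1
p1 | _00[_]1
After 8 steps: state p1, head at 3, tape 00_1.

state p1, head at 3, tape 00_1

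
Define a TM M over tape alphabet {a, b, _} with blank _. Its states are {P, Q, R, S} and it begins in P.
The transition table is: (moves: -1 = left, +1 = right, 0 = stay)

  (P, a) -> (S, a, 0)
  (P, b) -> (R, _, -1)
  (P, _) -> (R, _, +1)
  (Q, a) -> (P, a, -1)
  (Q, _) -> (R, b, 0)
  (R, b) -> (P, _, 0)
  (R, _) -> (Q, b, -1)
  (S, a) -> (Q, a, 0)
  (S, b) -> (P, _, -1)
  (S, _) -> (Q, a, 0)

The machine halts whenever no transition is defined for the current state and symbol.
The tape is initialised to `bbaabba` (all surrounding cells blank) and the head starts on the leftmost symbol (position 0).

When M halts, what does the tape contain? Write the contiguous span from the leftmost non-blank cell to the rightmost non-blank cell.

aabba

P | __[b]baabba   read b → write _, move -1, go to R
R | _[_]_baabba   read _ → write b, move -1, go to Q
Q | [_]b_baabba   read _ → write b, move 0, go to R
R | [b]b_baabba   read b → write _, move 0, go to P
P | [_]b_baabba   read _ → write _, move +1, go to R
R | _[b]_baabba   read b → write _, move 0, go to P
P | _[_]_baabba   read _ → write _, move +1, go to R
R | __[_]baabba   read _ → write b, move -1, go to Q
Q | _[_]bbaabba   read _ → write b, move 0, go to R
R | _[b]bbaabba   read b → write _, move 0, go to P
P | _[_]bbaabba   read _ → write _, move +1, go to R
R | __[b]baabba   read b → write _, move 0, go to P
P | __[_]baabba   read _ → write _, move +1, go to R
R | ___[b]aabba   read b → write _, move 0, go to P
P | ___[_]aabba   read _ → write _, move +1, go to R
R | ____[a]abba
The non-blank tape span at halt is aabba.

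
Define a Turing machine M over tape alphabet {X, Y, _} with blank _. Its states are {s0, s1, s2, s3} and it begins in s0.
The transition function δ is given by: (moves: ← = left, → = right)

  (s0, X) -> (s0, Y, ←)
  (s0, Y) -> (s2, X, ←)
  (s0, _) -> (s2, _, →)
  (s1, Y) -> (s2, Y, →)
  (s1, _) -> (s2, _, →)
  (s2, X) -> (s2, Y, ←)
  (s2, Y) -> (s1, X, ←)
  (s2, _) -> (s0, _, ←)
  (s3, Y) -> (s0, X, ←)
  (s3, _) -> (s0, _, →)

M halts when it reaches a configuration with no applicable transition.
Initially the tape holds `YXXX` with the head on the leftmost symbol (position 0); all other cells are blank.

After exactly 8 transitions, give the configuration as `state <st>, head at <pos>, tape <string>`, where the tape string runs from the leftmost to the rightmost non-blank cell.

state s0, head at -2, tape XXXX

state=s0 head=0 tape=__[Y]XXX   (s0,Y)→(s2,X,←)
state=s2 head=-1 tape=_[_]XXXX   (s2,_)→(s0,_,←)
state=s0 head=-2 tape=[_]_XXXX   (s0,_)→(s2,_,→)
state=s2 head=-1 tape=_[_]XXXX   (s2,_)→(s0,_,←)
state=s0 head=-2 tape=[_]_XXXX   (s0,_)→(s2,_,→)
state=s2 head=-1 tape=_[_]XXXX   (s2,_)→(s0,_,←)
state=s0 head=-2 tape=[_]_XXXX   (s0,_)→(s2,_,→)
state=s2 head=-1 tape=_[_]XXXX   (s2,_)→(s0,_,←)
state=s0 head=-2 tape=[_]_XXXX
After 8 steps: state s0, head at -2, tape XXXX.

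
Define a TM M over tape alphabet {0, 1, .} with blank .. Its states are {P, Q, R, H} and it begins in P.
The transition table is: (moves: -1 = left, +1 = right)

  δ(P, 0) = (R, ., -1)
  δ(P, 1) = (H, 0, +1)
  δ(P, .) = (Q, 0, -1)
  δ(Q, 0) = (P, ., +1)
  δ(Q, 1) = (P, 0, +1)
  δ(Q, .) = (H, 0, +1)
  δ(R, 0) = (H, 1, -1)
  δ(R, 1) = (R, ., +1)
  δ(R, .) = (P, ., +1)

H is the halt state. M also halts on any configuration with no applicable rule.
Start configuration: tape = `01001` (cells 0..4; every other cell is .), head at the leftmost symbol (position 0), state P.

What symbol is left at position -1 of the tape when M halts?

0

P | .[0]1001   read 0 → write ., move -1, go to R
R | [.].1001   read . → write ., move +1, go to P
P | .[.]1001   read . → write 0, move -1, go to Q
Q | [.]01001   read . → write 0, move +1, go to H
H | 0[0]1001
Cell -1 holds 0 when M halts.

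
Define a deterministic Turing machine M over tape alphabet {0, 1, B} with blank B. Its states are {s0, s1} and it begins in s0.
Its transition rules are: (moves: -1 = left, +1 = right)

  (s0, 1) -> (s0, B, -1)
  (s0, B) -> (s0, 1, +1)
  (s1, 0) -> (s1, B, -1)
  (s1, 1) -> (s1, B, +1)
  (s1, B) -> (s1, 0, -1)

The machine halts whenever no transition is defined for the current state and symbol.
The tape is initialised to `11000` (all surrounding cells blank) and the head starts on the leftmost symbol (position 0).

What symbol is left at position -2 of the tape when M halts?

1

s0 | BB[1]1000   read 1 → write B, move -1, go to s0
s0 | B[B]B1000   read B → write 1, move +1, go to s0
s0 | B1[B]1000   read B → write 1, move +1, go to s0
s0 | B11[1]000   read 1 → write B, move -1, go to s0
s0 | B1[1]B000   read 1 → write B, move -1, go to s0
s0 | B[1]BB000   read 1 → write B, move -1, go to s0
s0 | [B]BBB000   read B → write 1, move +1, go to s0
s0 | 1[B]BB000   read B → write 1, move +1, go to s0
s0 | 11[B]B000   read B → write 1, move +1, go to s0
s0 | 111[B]000   read B → write 1, move +1, go to s0
s0 | 1111[0]00
Cell -2 holds 1 when M halts.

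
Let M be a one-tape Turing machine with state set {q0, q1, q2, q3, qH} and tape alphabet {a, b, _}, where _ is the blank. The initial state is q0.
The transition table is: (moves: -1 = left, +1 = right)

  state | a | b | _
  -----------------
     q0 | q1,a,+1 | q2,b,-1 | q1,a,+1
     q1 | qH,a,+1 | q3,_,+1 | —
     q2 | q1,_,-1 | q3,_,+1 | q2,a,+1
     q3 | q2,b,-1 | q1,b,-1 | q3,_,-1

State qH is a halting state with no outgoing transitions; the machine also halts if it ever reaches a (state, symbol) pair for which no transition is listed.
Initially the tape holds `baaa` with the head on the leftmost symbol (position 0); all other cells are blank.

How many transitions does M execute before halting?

state=q0 head=0 tape=_[b]aaa_   (q0,b)→(q2,b,-1)
state=q2 head=-1 tape=[_]baaa_   (q2,_)→(q2,a,+1)
state=q2 head=0 tape=a[b]aaa_   (q2,b)→(q3,_,+1)
state=q3 head=1 tape=a_[a]aa_   (q3,a)→(q2,b,-1)
state=q2 head=0 tape=a[_]baa_   (q2,_)→(q2,a,+1)
state=q2 head=1 tape=aa[b]aa_   (q2,b)→(q3,_,+1)
state=q3 head=2 tape=aa_[a]a_   (q3,a)→(q2,b,-1)
state=q2 head=1 tape=aa[_]ba_   (q2,_)→(q2,a,+1)
state=q2 head=2 tape=aaa[b]a_   (q2,b)→(q3,_,+1)
state=q3 head=3 tape=aaa_[a]_   (q3,a)→(q2,b,-1)
state=q2 head=2 tape=aaa[_]b_   (q2,_)→(q2,a,+1)
state=q2 head=3 tape=aaaa[b]_   (q2,b)→(q3,_,+1)
state=q3 head=4 tape=aaaa_[_]   (q3,_)→(q3,_,-1)
state=q3 head=3 tape=aaaa[_]_   (q3,_)→(q3,_,-1)
state=q3 head=2 tape=aaa[a]__   (q3,a)→(q2,b,-1)
state=q2 head=1 tape=aa[a]b__   (q2,a)→(q1,_,-1)
state=q1 head=0 tape=a[a]_b__   (q1,a)→(qH,a,+1)
state=qH head=1 tape=aa[_]b__
M halts after 17 transitions.

17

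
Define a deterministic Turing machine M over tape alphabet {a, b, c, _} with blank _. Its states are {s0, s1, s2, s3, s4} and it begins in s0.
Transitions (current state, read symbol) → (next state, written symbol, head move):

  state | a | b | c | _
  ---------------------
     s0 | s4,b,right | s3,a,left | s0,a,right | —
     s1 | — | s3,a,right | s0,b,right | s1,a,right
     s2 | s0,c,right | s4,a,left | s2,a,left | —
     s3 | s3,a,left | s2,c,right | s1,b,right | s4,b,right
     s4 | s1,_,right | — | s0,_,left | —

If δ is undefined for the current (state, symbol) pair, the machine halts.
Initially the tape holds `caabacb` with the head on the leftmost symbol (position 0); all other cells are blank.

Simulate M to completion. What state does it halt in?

s1

s0 | [c]aabacb   read c → write a, move right, go to s0
s0 | a[a]abacb   read a → write b, move right, go to s4
s4 | ab[a]bacb   read a → write _, move right, go to s1
s1 | ab_[b]acb   read b → write a, move right, go to s3
s3 | ab_a[a]cb   read a → write a, move left, go to s3
s3 | ab_[a]acb   read a → write a, move left, go to s3
s3 | ab[_]aacb   read _ → write b, move right, go to s4
s4 | abb[a]acb   read a → write _, move right, go to s1
s1 | abb_[a]cb
No transition is defined for (s1, a); M halts in state s1.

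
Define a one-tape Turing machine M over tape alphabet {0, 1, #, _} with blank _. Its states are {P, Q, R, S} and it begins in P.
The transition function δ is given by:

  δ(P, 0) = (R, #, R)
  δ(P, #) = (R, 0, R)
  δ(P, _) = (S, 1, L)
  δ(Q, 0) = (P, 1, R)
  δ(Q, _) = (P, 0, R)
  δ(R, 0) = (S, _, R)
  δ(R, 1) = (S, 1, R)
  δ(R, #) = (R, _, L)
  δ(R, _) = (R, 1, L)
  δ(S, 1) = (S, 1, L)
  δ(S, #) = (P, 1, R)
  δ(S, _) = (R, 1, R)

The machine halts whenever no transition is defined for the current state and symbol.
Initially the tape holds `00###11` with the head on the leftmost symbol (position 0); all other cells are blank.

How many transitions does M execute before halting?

P | [0]0###11   read 0 → write #, move R, go to R
R | #[0]###11   read 0 → write _, move R, go to S
S | #_[#]##11   read # → write 1, move R, go to P
P | #_1[#]#11   read # → write 0, move R, go to R
R | #_10[#]11   read # → write _, move L, go to R
R | #_1[0]_11   read 0 → write _, move R, go to S
S | #_1_[_]11   read _ → write 1, move R, go to R
R | #_1_1[1]1   read 1 → write 1, move R, go to S
S | #_1_11[1]   read 1 → write 1, move L, go to S
S | #_1_1[1]1   read 1 → write 1, move L, go to S
S | #_1_[1]11   read 1 → write 1, move L, go to S
S | #_1[_]111   read _ → write 1, move R, go to R
R | #_11[1]11   read 1 → write 1, move R, go to S
S | #_111[1]1   read 1 → write 1, move L, go to S
S | #_11[1]11   read 1 → write 1, move L, go to S
S | #_1[1]111   read 1 → write 1, move L, go to S
S | #_[1]1111   read 1 → write 1, move L, go to S
S | #[_]11111   read _ → write 1, move R, go to R
R | #1[1]1111   read 1 → write 1, move R, go to S
S | #11[1]111   read 1 → write 1, move L, go to S
S | #1[1]1111   read 1 → write 1, move L, go to S
S | #[1]11111   read 1 → write 1, move L, go to S
S | [#]111111   read # → write 1, move R, go to P
P | 1[1]11111
M halts after 23 transitions.

23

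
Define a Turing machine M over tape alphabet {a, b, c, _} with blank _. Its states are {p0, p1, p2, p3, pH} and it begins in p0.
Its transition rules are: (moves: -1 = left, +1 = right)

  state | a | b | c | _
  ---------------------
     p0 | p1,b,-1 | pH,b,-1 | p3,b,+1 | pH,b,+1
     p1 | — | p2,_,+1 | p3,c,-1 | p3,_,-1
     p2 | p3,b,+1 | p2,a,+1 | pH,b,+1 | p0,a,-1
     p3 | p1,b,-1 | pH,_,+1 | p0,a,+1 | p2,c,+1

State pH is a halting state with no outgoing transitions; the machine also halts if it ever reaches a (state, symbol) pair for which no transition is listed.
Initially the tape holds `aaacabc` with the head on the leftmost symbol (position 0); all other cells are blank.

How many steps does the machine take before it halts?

p0 | __[a]aacabc   read a → write b, move -1, go to p1
p1 | _[_]baacabc   read _ → write _, move -1, go to p3
p3 | [_]_baacabc   read _ → write c, move +1, go to p2
p2 | c[_]baacabc   read _ → write a, move -1, go to p0
p0 | [c]abaacabc   read c → write b, move +1, go to p3
p3 | b[a]baacabc   read a → write b, move -1, go to p1
p1 | [b]bbaacabc   read b → write _, move +1, go to p2
p2 | _[b]baacabc   read b → write a, move +1, go to p2
p2 | _a[b]aacabc   read b → write a, move +1, go to p2
p2 | _aa[a]acabc   read a → write b, move +1, go to p3
p3 | _aab[a]cabc   read a → write b, move -1, go to p1
p1 | _aa[b]bcabc   read b → write _, move +1, go to p2
p2 | _aa_[b]cabc   read b → write a, move +1, go to p2
p2 | _aa_a[c]abc   read c → write b, move +1, go to pH
pH | _aa_ab[a]bc
M halts after 14 transitions.

14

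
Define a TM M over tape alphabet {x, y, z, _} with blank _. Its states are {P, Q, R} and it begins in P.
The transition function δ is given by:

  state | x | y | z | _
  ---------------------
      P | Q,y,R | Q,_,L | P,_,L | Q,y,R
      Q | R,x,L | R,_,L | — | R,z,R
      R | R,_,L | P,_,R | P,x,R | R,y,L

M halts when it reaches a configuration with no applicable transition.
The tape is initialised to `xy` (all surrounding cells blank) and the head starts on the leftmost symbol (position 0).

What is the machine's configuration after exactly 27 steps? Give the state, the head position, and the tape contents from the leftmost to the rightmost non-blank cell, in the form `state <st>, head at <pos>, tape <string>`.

state R, head at 5, tape yzy

P | [x]y_____   read x → write y, move R, go to Q
Q | y[y]_____   read y → write _, move L, go to R
R | [y]______   read y → write _, move R, go to P
P | _[_]_____   read _ → write y, move R, go to Q
Q | _y[_]____   read _ → write z, move R, go to R
R | _yz[_]___   read _ → write y, move L, go to R
R | _y[z]y___   read z → write x, move R, go to P
P | _yx[y]___   read y → write _, move L, go to Q
Q | _y[x]____   read x → write x, move L, go to R
R | _[y]x____   read y → write _, move R, go to P
P | __[x]____   read x → write y, move R, go to Q
Q | __y[_]___   read _ → write z, move R, go to R
R | __yz[_]__   read _ → write y, move L, go to R
R | __y[z]y__   read z → write x, move R, go to P
P | __yx[y]__   read y → write _, move L, go to Q
Q | __y[x]___   read x → write x, move L, go to R
R | __[y]x___   read y → write _, move R, go to P
P | ___[x]___   read x → write y, move R, go to Q
Q | ___y[_]__   read _ → write z, move R, go to R
R | ___yz[_]_   read _ → write y, move L, go to R
R | ___y[z]y_   read z → write x, move R, go to P
P | ___yx[y]_   read y → write _, move L, go to Q
Q | ___y[x]__   read x → write x, move L, go to R
R | ___[y]x__   read y → write _, move R, go to P
P | ____[x]__   read x → write y, move R, go to Q
Q | ____y[_]_   read _ → write z, move R, go to R
R | ____yz[_]   read _ → write y, move L, go to R
R | ____y[z]y
After 27 steps: state R, head at 5, tape yzy.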